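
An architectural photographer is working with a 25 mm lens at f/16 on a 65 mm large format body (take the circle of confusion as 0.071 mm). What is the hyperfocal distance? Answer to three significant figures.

Hyperfocal distance H = f²/(N·c) + f = 25²/(16 × 0.071) + 25 = 625/1.136 + 25 ≈ 575.2 mm ≈ 0.575 m.

0.575 m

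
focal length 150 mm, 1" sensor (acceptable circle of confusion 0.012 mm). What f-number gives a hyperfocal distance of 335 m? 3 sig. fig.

f/5.60

Rearrange H = f²/(N·c) + f for N: N = f² / ((H − f)·c).
N = 150² / ((335000 − 150) × 0.012) = 22500 / 4018 ≈ 5.60.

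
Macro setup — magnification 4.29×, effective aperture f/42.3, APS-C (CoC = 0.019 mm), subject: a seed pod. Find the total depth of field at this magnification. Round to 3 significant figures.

At magnification m, DoF ≈ 2·N_eff·c/m² = 2 × 42.3 × 0.019 / 4.29² = 1.607 / 18.4 ≈ 0.0873 mm.

0.0873 mm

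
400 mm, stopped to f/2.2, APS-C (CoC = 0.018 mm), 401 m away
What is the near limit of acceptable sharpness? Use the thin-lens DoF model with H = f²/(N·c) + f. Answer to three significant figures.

365 m

Hyperfocal distance H = f²/(N·c) + f = 400²/(2.2 × 0.018) + 400 = 160000/0.0396 + 400 ≈ 4040804.0 mm ≈ 4041 m.
Near limit Dn = s·(H − f)/(H + s − 2f) = 401000 × (4040804.0 − 400) / (4040804.0 + 401000 − 2 × 400) = 401000 × 4040404.0 / 4441004.0 ≈ 364828 mm ≈ 365 m.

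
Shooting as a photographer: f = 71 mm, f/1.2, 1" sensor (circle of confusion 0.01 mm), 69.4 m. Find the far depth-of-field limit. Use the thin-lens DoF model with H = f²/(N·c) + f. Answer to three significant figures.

Hyperfocal distance H = f²/(N·c) + f = 71²/(1.2 × 0.01) + 71 = 5041/0.012 + 71 ≈ 420154.3 mm ≈ 420.2 m.
Far limit Df = s·(H − f)/(H − s) = 69400 × (420154.3 − 71) / (420154.3 − 69400) = 69400 × 420083.3 / 350754.3 ≈ 83117 mm ≈ 83.1 m.

83.1 m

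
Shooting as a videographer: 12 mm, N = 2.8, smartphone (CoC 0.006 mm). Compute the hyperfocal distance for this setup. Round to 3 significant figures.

8.58 m

Hyperfocal distance H = f²/(N·c) + f = 12²/(2.8 × 0.006) + 12 = 144/0.0168 + 12 ≈ 8583.4 mm ≈ 8.58 m.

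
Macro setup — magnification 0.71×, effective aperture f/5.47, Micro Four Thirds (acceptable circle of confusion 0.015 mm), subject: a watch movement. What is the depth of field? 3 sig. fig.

0.326 mm

At magnification m, DoF ≈ 2·N_eff·c/m² = 2 × 5.47 × 0.015 / 0.71² = 0.1641 / 0.5041 ≈ 0.326 mm.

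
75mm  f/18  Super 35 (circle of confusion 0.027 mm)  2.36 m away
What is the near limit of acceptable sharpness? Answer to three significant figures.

Hyperfocal distance H = f²/(N·c) + f = 75²/(18 × 0.027) + 75 = 5625/0.486 + 75 ≈ 11649.1 mm ≈ 11.65 m.
Near limit Dn = s·(H − f)/(H + s − 2f) = 2360 × (11649.1 − 75) / (11649.1 + 2360 − 2 × 75) = 2360 × 11574.1 / 13859.1 ≈ 1970.9 mm ≈ 1.97 m.

1.97 m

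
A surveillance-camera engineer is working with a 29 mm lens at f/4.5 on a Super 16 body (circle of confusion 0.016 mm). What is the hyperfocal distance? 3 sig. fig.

Hyperfocal distance H = f²/(N·c) + f = 29²/(4.5 × 0.016) + 29 = 841/0.072 + 29 ≈ 11709.6 mm ≈ 11.7 m.

11.7 m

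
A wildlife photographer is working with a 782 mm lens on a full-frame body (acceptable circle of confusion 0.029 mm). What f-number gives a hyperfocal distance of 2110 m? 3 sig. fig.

Rearrange H = f²/(N·c) + f for N: N = f² / ((H − f)·c).
N = 782² / ((2110000 − 782) × 0.029) = 611524 / 61167 ≈ 10.

f/10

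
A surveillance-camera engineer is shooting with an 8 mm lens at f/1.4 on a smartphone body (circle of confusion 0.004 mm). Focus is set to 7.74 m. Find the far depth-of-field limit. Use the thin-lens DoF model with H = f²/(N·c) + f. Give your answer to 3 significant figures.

Hyperfocal distance H = f²/(N·c) + f = 8²/(1.4 × 0.004) + 8 = 64/0.0056 + 8 ≈ 11436.6 mm ≈ 11.44 m.
Far limit Df = s·(H − f)/(H − s) = 7740 × (11436.6 − 8) / (11436.6 − 7740) = 7740 × 11428.6 / 3696.6 ≈ 23930 mm ≈ 23.9 m.

23.9 m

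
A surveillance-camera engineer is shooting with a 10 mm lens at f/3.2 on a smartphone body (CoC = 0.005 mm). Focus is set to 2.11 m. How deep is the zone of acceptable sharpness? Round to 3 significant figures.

1.60 m

Hyperfocal distance H = f²/(N·c) + f = 10²/(3.2 × 0.005) + 10 = 100/0.016 + 10 ≈ 6260.0 mm ≈ 6.260 m.
Near limit Dn = s·(H − f)/(H + s − 2f) = 2110 × (6260.0 − 10) / (6260.0 + 2110 − 2 × 10) = 2110 × 6250.0 / 8350.0 ≈ 1579.3 mm.
Far limit Df = s·(H − f)/(H − s) = 2110 × (6260.0 − 10) / (6260.0 − 2110) = 2110 × 6250.0 / 4150.0 ≈ 3177.7 mm.
Depth of field = Df − Dn = 3177.7 − 1579.3 ≈ 1598.4 mm ≈ 1.60 m.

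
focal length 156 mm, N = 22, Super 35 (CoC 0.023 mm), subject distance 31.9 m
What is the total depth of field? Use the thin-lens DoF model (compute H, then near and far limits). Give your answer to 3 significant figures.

74.6 m

Hyperfocal distance H = f²/(N·c) + f = 156²/(22 × 0.023) + 156 = 24336/0.506 + 156 ≈ 48250.9 mm ≈ 48.25 m.
Near limit Dn = s·(H − f)/(H + s − 2f) = 31900 × (48250.9 − 156) / (48250.9 + 31900 − 2 × 156) = 31900 × 48094.9 / 79838.9 ≈ 19217 mm.
Far limit Df = s·(H − f)/(H − s) = 31900 × (48250.9 − 156) / (48250.9 − 31900) = 31900 × 48094.9 / 16350.9 ≈ 93832 mm.
Depth of field = Df − Dn = 93832 − 19217 ≈ 74615 mm ≈ 74.6 m.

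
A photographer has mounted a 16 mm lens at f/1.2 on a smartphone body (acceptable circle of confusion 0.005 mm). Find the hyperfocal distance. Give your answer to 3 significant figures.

42.7 m

Hyperfocal distance H = f²/(N·c) + f = 16²/(1.2 × 0.005) + 16 = 256/0.006 + 16 ≈ 42682.7 mm ≈ 42.7 m.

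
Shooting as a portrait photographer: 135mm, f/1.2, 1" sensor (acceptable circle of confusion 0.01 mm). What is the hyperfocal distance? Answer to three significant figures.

1520 m

Hyperfocal distance H = f²/(N·c) + f = 135²/(1.2 × 0.01) + 135 = 18225/0.012 + 135 ≈ 1518885.0 mm ≈ 1520 m.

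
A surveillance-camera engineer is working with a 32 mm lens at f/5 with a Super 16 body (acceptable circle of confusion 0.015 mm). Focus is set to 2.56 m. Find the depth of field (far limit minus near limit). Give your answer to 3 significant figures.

Hyperfocal distance H = f²/(N·c) + f = 32²/(5 × 0.015) + 32 = 1024/0.075 + 32 ≈ 13685.3 mm ≈ 13.69 m.
Near limit Dn = s·(H − f)/(H + s − 2f) = 2560 × (13685.3 − 32) / (13685.3 + 2560 − 2 × 32) = 2560 × 13653.3 / 16181.3 ≈ 2160.05 mm.
Far limit Df = s·(H − f)/(H − s) = 2560 × (13685.3 − 32) / (13685.3 − 2560) = 2560 × 13653.3 / 11125.3 ≈ 3141.71 mm.
Depth of field = Df − Dn = 3141.71 − 2160.05 ≈ 981.66 mm ≈ 0.982 m.

0.982 m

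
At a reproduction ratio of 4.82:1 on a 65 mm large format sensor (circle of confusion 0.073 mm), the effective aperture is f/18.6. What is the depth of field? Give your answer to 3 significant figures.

0.117 mm

At magnification m, DoF ≈ 2·N_eff·c/m² = 2 × 18.6 × 0.073 / 4.82² = 2.716 / 23.23 ≈ 0.117 mm.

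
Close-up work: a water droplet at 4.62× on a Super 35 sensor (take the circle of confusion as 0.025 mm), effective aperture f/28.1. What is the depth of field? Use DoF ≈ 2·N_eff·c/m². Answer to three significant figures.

At magnification m, DoF ≈ 2·N_eff·c/m² = 2 × 28.1 × 0.025 / 4.62² = 1.405 / 21.34 ≈ 0.0658 mm.

0.0658 mm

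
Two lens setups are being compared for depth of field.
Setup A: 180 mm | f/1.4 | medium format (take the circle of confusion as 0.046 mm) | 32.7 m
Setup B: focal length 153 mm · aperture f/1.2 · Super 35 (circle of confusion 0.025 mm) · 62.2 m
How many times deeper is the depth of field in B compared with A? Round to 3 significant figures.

2.35

Setup A: H = 180²/(1.4×0.046) + 180 ≈ 503285.6 mm; DoF = Df − Dn = 34959.7 − 30714.7 ≈ 4245.0 mm.
Setup B: H = 153²/(1.2×0.025) + 153 ≈ 780453.0 mm; DoF = Df − Dn = 67573.2 − 57618.4 ≈ 9954.8 mm.
Ratio = 9954.8 / 4245.0 ≈ 2.35.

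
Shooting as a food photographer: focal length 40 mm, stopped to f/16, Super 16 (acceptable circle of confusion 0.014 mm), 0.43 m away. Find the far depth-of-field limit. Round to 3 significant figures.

Hyperfocal distance H = f²/(N·c) + f = 40²/(16 × 0.014) + 40 = 1600/0.224 + 40 ≈ 7182.9 mm ≈ 7.183 m.
Far limit Df = s·(H − f)/(H − s) = 430 × (7182.9 − 40) / (7182.9 − 430) = 430 × 7142.9 / 6752.9 ≈ 454.83 mm.

455 mm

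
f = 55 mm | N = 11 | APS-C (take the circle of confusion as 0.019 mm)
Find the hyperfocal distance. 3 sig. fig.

Hyperfocal distance H = f²/(N·c) + f = 55²/(11 × 0.019) + 55 = 3025/0.209 + 55 ≈ 14528.7 mm ≈ 14.5 m.

14.5 m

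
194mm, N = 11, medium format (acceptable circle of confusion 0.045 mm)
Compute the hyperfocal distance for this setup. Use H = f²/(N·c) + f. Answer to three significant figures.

Hyperfocal distance H = f²/(N·c) + f = 194²/(11 × 0.045) + 194 = 37636/0.495 + 194 ≈ 76226.3 mm ≈ 76.2 m.

76.2 m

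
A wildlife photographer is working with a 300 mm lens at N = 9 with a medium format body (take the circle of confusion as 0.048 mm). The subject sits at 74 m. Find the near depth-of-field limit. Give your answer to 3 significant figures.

Hyperfocal distance H = f²/(N·c) + f = 300²/(9 × 0.048) + 300 = 90000/0.432 + 300 ≈ 208633.3 mm ≈ 208.6 m.
Near limit Dn = s·(H − f)/(H + s − 2f) = 74000 × (208633.3 − 300) / (208633.3 + 74000 − 2 × 300) = 74000 × 208333.3 / 282033.3 ≈ 54663 mm ≈ 54.7 m.

54.7 m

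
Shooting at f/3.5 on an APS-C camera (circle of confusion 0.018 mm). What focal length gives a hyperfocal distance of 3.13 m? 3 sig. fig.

From H = f²/(N·c) + f, with f ≪ H: f ≈ √(H·N·c) = √(3130 × 3.5 × 0.018) = √197.19 ≈ 14.04 mm.
The +f correction barely moves this — solving exactly, f² + N·c·f − N·c·H = 0 ⇒ f = (−N·c + √((N·c)² + 4·N·c·H))/2 = (−0.063 + √788.76)/2 ≈ 14.011 mm, so f ≈ 14.0 mm.

14.0 mm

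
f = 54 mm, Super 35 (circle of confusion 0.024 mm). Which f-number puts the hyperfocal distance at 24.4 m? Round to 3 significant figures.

f/4.99

Rearrange H = f²/(N·c) + f for N: N = f² / ((H − f)·c).
N = 54² / ((24400 − 54) × 0.024) = 2916 / 584.3 ≈ 4.99.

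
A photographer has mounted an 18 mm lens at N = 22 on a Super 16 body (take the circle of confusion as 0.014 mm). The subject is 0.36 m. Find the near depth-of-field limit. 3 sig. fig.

272 mm

Hyperfocal distance H = f²/(N·c) + f = 18²/(22 × 0.014) + 18 = 324/0.308 + 18 ≈ 1069.9 mm ≈ 1.070 m.
Near limit Dn = s·(H − f)/(H + s − 2f) = 360 × (1069.9 − 18) / (1069.9 + 360 − 2 × 18) = 360 × 1051.9 / 1393.9 ≈ 271.68 mm.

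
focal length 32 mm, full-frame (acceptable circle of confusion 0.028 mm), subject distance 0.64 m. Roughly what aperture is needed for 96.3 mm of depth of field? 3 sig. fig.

Write h = H − f = f²/(N·c). The thin-lens limits are Dn = s·h/(h + (s−f)) and Df = s·h/(h − (s−f)), so DoF = Df − Dn = 2·s·(s−f)·h / (h² − (s−f)²).
That is a quadratic in h: DoF·h² − 2·s·(s−f)·h − DoF·(s−f)² = 0 ⇒ h = (s−f)·(s + √(s² + DoF²)) / DoF = 608 × (640 + √(640² + 96.3²)) / 96.3 = 608 × (640 + 647.205) / 96.3 ≈ 8126.9 mm.
Then N = f²/(c·h) = 32² / (0.028 × 8126.9) = 1024 / 227.55 ≈ 4.50.

f/4.50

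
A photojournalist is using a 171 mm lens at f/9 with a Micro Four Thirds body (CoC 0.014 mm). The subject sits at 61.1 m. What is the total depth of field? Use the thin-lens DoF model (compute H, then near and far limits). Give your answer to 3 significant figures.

Hyperfocal distance H = f²/(N·c) + f = 171²/(9 × 0.014) + 171 = 29241/0.126 + 171 ≈ 232242.4 mm ≈ 232.2 m.
Near limit Dn = s·(H − f)/(H + s − 2f) = 61100 × (232242.4 − 171) / (232242.4 + 61100 − 2 × 171) = 61100 × 232071.4 / 293000.4 ≈ 48394 mm.
Far limit Df = s·(H − f)/(H − s) = 61100 × (232242.4 − 171) / (232242.4 − 61100) = 61100 × 232071.4 / 171142.4 ≈ 82852 mm.
Depth of field = Df − Dn = 82852 − 48394 ≈ 34458 mm ≈ 34.5 m.

34.5 m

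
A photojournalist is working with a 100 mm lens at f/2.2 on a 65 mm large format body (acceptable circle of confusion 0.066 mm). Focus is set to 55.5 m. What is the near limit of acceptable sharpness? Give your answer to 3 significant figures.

Hyperfocal distance H = f²/(N·c) + f = 100²/(2.2 × 0.066) + 100 = 10000/0.1452 + 100 ≈ 68970.5 mm ≈ 68.97 m.
Near limit Dn = s·(H − f)/(H + s − 2f) = 55500 × (68970.5 − 100) / (68970.5 + 55500 − 2 × 100) = 55500 × 68870.5 / 124270.5 ≈ 30758 mm ≈ 30.8 m.

30.8 m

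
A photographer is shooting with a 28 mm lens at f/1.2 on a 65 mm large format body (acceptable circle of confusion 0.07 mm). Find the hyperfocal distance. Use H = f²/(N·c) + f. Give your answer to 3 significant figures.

Hyperfocal distance H = f²/(N·c) + f = 28²/(1.2 × 0.07) + 28 = 784/0.084 + 28 ≈ 9361.3 mm ≈ 9.36 m.

9.36 m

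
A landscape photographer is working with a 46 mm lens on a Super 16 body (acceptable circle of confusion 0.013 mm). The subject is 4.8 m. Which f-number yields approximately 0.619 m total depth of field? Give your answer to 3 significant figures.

Write h = H − f = f²/(N·c). The thin-lens limits are Dn = s·h/(h + (s−f)) and Df = s·h/(h − (s−f)), so DoF = Df − Dn = 2·s·(s−f)·h / (h² − (s−f)²).
That is a quadratic in h: DoF·h² − 2·s·(s−f)·h − DoF·(s−f)² = 0 ⇒ h = (s−f)·(s + √(s² + DoF²)) / DoF = 4754 × (4800 + √(4800² + 619²)) / 619 = 4754 × (4800 + 4839.75) / 619 ≈ 74035 mm.
Then N = f²/(c·h) = 46² / (0.013 × 74035) = 2116 / 962.45 ≈ 2.20.

f/2.20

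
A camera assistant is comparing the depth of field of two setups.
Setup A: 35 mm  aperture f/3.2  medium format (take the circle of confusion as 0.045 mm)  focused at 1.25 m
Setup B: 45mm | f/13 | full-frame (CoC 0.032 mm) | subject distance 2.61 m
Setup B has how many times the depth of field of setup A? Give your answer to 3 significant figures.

10.4

Setup A: H = 35²/(3.2×0.045) + 35 ≈ 8541.9 mm; DoF = Df − Dn = 1458.28 − 1093.78 ≈ 364.50 mm.
Setup B: H = 45²/(13×0.032) + 45 ≈ 4912.8 mm; DoF = Df − Dn = 5517.2 − 1709.3 ≈ 3807.9 mm.
Ratio = 3807.9 / 364.50 ≈ 10.4.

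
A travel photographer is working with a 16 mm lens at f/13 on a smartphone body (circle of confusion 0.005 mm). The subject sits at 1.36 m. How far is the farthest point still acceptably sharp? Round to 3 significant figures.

2.06 m

Hyperfocal distance H = f²/(N·c) + f = 16²/(13 × 0.005) + 16 = 256/0.065 + 16 ≈ 3954.5 mm ≈ 3.954 m.
Far limit Df = s·(H − f)/(H − s) = 1360 × (3954.5 − 16) / (3954.5 − 1360) = 1360 × 3938.5 / 2594.5 ≈ 2064.5 mm ≈ 2.06 m.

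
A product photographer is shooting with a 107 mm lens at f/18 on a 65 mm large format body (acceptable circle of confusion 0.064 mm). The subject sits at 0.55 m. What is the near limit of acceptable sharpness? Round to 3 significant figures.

0.527 m

Hyperfocal distance H = f²/(N·c) + f = 107²/(18 × 0.064) + 107 = 11449/1.152 + 107 ≈ 10045.4 mm ≈ 10.05 m.
Near limit Dn = s·(H − f)/(H + s − 2f) = 550 × (10045.4 − 107) / (10045.4 + 550 − 2 × 107) = 550 × 9938.4 / 10381.4 ≈ 526.53 mm ≈ 0.527 m.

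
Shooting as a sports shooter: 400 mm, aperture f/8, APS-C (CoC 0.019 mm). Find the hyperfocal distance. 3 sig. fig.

1050 m

Hyperfocal distance H = f²/(N·c) + f = 400²/(8 × 0.019) + 400 = 160000/0.152 + 400 ≈ 1053031.6 mm ≈ 1050 m.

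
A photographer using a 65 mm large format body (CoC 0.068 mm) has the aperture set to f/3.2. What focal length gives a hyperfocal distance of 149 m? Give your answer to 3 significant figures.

From H = f²/(N·c) + f, with f ≪ H: f ≈ √(H·N·c) = √(149000 × 3.2 × 0.068) = √32422 ≈ 180.1 mm.
The +f correction barely moves this — solving exactly, f² + N·c·f − N·c·H = 0 ⇒ f = (−N·c + √((N·c)² + 4·N·c·H))/2 = (−0.2176 + √129690)/2 ≈ 179.95 mm, so f ≈ 180 mm.

180 mm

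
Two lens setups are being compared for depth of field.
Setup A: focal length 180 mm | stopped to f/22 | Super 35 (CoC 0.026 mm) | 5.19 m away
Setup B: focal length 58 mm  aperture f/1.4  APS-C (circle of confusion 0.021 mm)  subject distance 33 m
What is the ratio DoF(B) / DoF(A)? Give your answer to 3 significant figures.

Setup A: H = 180²/(22×0.026) + 180 ≈ 56823.4 mm; DoF = Df − Dn = 5693.59 − 4768.26 ≈ 925.33 mm.
Setup B: H = 58²/(1.4×0.021) + 58 ≈ 114479.8 mm; DoF = Df − Dn = 46342 − 25623 ≈ 20719 mm.
Ratio = 20719 / 925.33 ≈ 22.4.

22.4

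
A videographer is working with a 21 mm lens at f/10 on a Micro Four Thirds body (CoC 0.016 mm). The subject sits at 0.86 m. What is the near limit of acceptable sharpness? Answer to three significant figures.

0.659 m

Hyperfocal distance H = f²/(N·c) + f = 21²/(10 × 0.016) + 21 = 441/0.16 + 21 ≈ 2777.2 mm ≈ 2.777 m.
Near limit Dn = s·(H − f)/(H + s − 2f) = 860 × (2777.2 − 21) / (2777.2 + 860 − 2 × 21) = 860 × 2756.2 / 3595.2 ≈ 659.31 mm ≈ 0.659 m.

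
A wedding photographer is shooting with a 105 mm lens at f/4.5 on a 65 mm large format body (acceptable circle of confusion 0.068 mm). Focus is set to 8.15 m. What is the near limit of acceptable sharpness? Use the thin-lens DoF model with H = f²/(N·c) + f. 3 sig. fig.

6.66 m

Hyperfocal distance H = f²/(N·c) + f = 105²/(4.5 × 0.068) + 105 = 11025/0.306 + 105 ≈ 36134.4 mm ≈ 36.13 m.
Near limit Dn = s·(H − f)/(H + s − 2f) = 8150 × (36134.4 − 105) / (36134.4 + 8150 − 2 × 105) = 8150 × 36029.4 / 44074.4 ≈ 6662.4 mm ≈ 6.66 m.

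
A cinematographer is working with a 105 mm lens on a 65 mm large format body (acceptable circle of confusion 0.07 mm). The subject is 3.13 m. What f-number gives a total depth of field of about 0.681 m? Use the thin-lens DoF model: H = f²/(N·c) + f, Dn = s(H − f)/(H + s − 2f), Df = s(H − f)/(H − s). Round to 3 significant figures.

Write h = H − f = f²/(N·c). The thin-lens limits are Dn = s·h/(h + (s−f)) and Df = s·h/(h − (s−f)), so DoF = Df − Dn = 2·s·(s−f)·h / (h² − (s−f)²).
That is a quadratic in h: DoF·h² − 2·s·(s−f)·h − DoF·(s−f)² = 0 ⇒ h = (s−f)·(s + √(s² + DoF²)) / DoF = 3025 × (3130 + √(3130² + 681²)) / 681 = 3025 × (3130 + 3203.23) / 681 ≈ 28132 mm.
Then N = f²/(c·h) = 105² / (0.07 × 28132) = 11025 / 1969.3 ≈ 5.60.

f/5.60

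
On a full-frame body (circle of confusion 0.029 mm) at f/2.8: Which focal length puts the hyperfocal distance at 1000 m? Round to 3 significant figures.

From H = f²/(N·c) + f, with f ≪ H: f ≈ √(H·N·c) = √(1000000 × 2.8 × 0.029) = √81200 ≈ 285.0 mm.
The +f correction barely moves this — solving exactly, f² + N·c·f − N·c·H = 0 ⇒ f = (−N·c + √((N·c)² + 4·N·c·H))/2 = (−0.0812 + √324800)/2 ≈ 284.92 mm, so f ≈ 285 mm.

285 mm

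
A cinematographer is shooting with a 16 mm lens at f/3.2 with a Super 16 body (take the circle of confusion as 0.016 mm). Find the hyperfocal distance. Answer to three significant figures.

Hyperfocal distance H = f²/(N·c) + f = 16²/(3.2 × 0.016) + 16 = 256/0.0512 + 16 ≈ 5016.0 mm ≈ 5.02 m.

5.02 m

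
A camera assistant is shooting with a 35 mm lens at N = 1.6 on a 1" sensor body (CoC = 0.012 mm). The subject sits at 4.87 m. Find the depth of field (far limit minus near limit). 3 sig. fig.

0.742 m

Hyperfocal distance H = f²/(N·c) + f = 35²/(1.6 × 0.012) + 35 = 1225/0.0192 + 35 ≈ 63837.1 mm ≈ 63.84 m.
Near limit Dn = s·(H − f)/(H + s − 2f) = 4870 × (63837.1 − 35) / (63837.1 + 4870 − 2 × 35) = 4870 × 63802.1 / 68637.1 ≈ 4526.94 mm.
Far limit Df = s·(H − f)/(H − s) = 4870 × (63837.1 − 35) / (63837.1 − 4870) = 4870 × 63802.1 / 58967.1 ≈ 5269.32 mm.
Depth of field = Df − Dn = 5269.32 − 4526.94 ≈ 742.38 mm ≈ 0.742 m.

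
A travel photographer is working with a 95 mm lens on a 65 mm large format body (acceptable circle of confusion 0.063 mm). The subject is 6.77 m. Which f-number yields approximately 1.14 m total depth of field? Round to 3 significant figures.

f/1.79

Write h = H − f = f²/(N·c). The thin-lens limits are Dn = s·h/(h + (s−f)) and Df = s·h/(h − (s−f)), so DoF = Df − Dn = 2·s·(s−f)·h / (h² − (s−f)²).
That is a quadratic in h: DoF·h² − 2·s·(s−f)·h − DoF·(s−f)² = 0 ⇒ h = (s−f)·(s + √(s² + DoF²)) / DoF = 6675 × (6770 + √(6770² + 1140²)) / 1140 = 6675 × (6770 + 6865.31) / 1140 ≈ 79838 mm.
Then N = f²/(c·h) = 95² / (0.063 × 79838) = 9025 / 5029.8 ≈ 1.79.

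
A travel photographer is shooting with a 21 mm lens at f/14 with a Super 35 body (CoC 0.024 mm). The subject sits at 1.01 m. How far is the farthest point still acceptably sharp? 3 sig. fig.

Hyperfocal distance H = f²/(N·c) + f = 21²/(14 × 0.024) + 21 = 441/0.336 + 21 ≈ 1333.5 mm ≈ 1.333 m.
Far limit Df = s·(H − f)/(H − s) = 1010 × (1333.5 − 21) / (1333.5 − 1010) = 1010 × 1312.5 / 323.5 ≈ 4097.8 mm ≈ 4.10 m.

4.10 m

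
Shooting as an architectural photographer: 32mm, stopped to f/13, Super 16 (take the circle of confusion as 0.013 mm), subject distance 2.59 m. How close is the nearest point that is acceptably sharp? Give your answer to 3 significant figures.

1.82 m

Hyperfocal distance H = f²/(N·c) + f = 32²/(13 × 0.013) + 32 = 1024/0.169 + 32 ≈ 6091.2 mm ≈ 6.091 m.
Near limit Dn = s·(H − f)/(H + s − 2f) = 2590 × (6091.2 − 32) / (6091.2 + 2590 − 2 × 32) = 2590 × 6059.2 / 8617.2 ≈ 1821.2 mm ≈ 1.82 m.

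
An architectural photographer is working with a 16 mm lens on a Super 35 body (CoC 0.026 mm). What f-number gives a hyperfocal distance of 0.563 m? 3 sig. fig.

f/18

Rearrange H = f²/(N·c) + f for N: N = f² / ((H − f)·c).
N = 16² / ((563 − 16) × 0.026) = 256 / 14.22 ≈ 18.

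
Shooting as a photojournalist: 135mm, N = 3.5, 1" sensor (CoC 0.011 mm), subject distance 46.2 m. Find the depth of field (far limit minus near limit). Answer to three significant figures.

9.08 m

Hyperfocal distance H = f²/(N·c) + f = 135²/(3.5 × 0.011) + 135 = 18225/0.0385 + 135 ≈ 473511.6 mm ≈ 473.5 m.
Near limit Dn = s·(H − f)/(H + s − 2f) = 46200 × (473511.6 − 135) / (473511.6 + 46200 − 2 × 135) = 46200 × 473376.6 / 519441.6 ≈ 42102.9 mm.
Far limit Df = s·(H − f)/(H − s) = 46200 × (473511.6 − 135) / (473511.6 − 46200) = 46200 × 473376.6 / 427311.6 ≈ 51180.4 mm.
Depth of field = Df − Dn = 51180.4 − 42102.9 ≈ 9077.5 mm ≈ 9.08 m.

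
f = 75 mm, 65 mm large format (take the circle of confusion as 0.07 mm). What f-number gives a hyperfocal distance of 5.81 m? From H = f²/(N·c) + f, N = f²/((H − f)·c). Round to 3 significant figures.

Rearrange H = f²/(N·c) + f for N: N = f² / ((H − f)·c).
N = 75² / ((5810 − 75) × 0.07) = 5625 / 401.5 ≈ 14.

f/14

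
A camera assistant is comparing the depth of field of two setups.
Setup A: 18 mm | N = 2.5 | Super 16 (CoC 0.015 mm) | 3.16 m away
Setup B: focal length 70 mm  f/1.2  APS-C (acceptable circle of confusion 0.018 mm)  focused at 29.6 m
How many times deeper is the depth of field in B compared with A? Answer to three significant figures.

Setup A: H = 18²/(2.5×0.015) + 18 ≈ 8658.0 mm; DoF = Df − Dn = 4965.9 − 2317.3 ≈ 2648.6 mm.
Setup B: H = 70²/(1.2×0.018) + 70 ≈ 226921.9 mm; DoF = Df − Dn = 34029.8 − 26190.7 ≈ 7839.1 mm.
Ratio = 7839.1 / 2648.6 ≈ 2.96.

2.96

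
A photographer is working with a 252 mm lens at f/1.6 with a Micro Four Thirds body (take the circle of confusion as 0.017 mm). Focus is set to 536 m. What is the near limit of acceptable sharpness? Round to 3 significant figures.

436 m

Hyperfocal distance H = f²/(N·c) + f = 252²/(1.6 × 0.017) + 252 = 63504/0.0272 + 252 ≈ 2334957.9 mm ≈ 2335 m.
Near limit Dn = s·(H − f)/(H + s − 2f) = 536000 × (2334957.9 − 252) / (2334957.9 + 536000 − 2 × 252) = 536000 × 2334705.9 / 2870453.9 ≈ 435960 mm ≈ 436 m.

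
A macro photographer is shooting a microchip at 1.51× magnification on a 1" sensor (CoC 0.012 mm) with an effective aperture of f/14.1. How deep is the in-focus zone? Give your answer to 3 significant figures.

0.148 mm

At magnification m, DoF ≈ 2·N_eff·c/m² = 2 × 14.1 × 0.012 / 1.51² = 0.3384 / 2.28 ≈ 0.148 mm.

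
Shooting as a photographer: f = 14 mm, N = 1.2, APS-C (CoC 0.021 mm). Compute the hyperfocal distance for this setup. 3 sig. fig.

7.79 m

Hyperfocal distance H = f²/(N·c) + f = 14²/(1.2 × 0.021) + 14 = 196/0.0252 + 14 ≈ 7791.8 mm ≈ 7.79 m.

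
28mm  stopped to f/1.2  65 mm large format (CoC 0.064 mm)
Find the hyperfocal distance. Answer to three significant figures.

Hyperfocal distance H = f²/(N·c) + f = 28²/(1.2 × 0.064) + 28 = 784/0.0768 + 28 ≈ 10236.3 mm ≈ 10.2 m.

10.2 m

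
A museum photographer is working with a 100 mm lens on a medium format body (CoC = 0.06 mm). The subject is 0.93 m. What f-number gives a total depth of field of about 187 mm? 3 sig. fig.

Write h = H − f = f²/(N·c). The thin-lens limits are Dn = s·h/(h + (s−f)) and Df = s·h/(h − (s−f)), so DoF = Df − Dn = 2·s·(s−f)·h / (h² − (s−f)²).
That is a quadratic in h: DoF·h² − 2·s·(s−f)·h − DoF·(s−f)² = 0 ⇒ h = (s−f)·(s + √(s² + DoF²)) / DoF = 830 × (930 + √(930² + 187²)) / 187 = 830 × (930 + 948.614) / 187 ≈ 8338.2 mm.
Then N = f²/(c·h) = 100² / (0.06 × 8338.2) = 10000 / 500.29 ≈ 20.

f/20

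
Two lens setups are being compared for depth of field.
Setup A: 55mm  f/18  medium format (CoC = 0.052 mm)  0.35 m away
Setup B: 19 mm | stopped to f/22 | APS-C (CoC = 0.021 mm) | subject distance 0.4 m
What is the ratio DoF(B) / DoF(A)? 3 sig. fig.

7.94

Setup A: H = 55²/(18×0.052) + 55 ≈ 3286.8 mm; DoF = Df − Dn = 385.157 − 320.724 ≈ 64.433 mm.
Setup B: H = 19²/(22×0.021) + 19 ≈ 800.4 mm; DoF = Df − Dn = 780.63 − 268.89 ≈ 511.74 mm.
Ratio = 511.74 / 64.433 ≈ 7.94.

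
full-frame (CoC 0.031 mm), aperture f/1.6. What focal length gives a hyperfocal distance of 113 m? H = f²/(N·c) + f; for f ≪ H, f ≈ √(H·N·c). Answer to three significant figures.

74.8 mm

From H = f²/(N·c) + f, with f ≪ H: f ≈ √(H·N·c) = √(113000 × 1.6 × 0.031) = √5604.8 ≈ 74.87 mm.
Exact: f² + N·c·f − N·c·H = 0 ⇒ f = (−N·c + √((N·c)² + 4·N·c·H))/2 = (−0.0496 + √22419)/2 ≈ 74.840 mm ≈ 74.8 mm.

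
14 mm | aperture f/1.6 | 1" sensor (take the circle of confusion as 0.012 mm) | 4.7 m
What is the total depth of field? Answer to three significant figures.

Hyperfocal distance H = f²/(N·c) + f = 14²/(1.6 × 0.012) + 14 = 196/0.0192 + 14 ≈ 10222.3 mm ≈ 10.22 m.
Near limit Dn = s·(H − f)/(H + s − 2f) = 4700 × (10222.3 − 14) / (10222.3 + 4700 − 2 × 14) = 4700 × 10208.3 / 14894.3 ≈ 3221.3 mm.
Far limit Df = s·(H − f)/(H − s) = 4700 × (10222.3 − 14) / (10222.3 − 4700) = 4700 × 10208.3 / 5522.3 ≈ 8688.2 mm.
Depth of field = Df − Dn = 8688.2 − 3221.3 ≈ 5466.9 mm ≈ 5.47 m.

5.47 m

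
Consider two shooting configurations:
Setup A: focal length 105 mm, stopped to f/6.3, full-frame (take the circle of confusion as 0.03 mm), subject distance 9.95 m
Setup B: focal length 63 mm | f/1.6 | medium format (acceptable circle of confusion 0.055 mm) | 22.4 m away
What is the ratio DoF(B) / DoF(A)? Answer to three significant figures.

Setup A: H = 105²/(6.3×0.03) + 105 ≈ 58438.3 mm; DoF = Df − Dn = 11970.2 − 8513.2 ≈ 3457.0 mm.
Setup B: H = 63²/(1.6×0.055) + 63 ≈ 45165.3 mm; DoF = Df − Dn = 44379 − 14981 ≈ 29398 mm.
Ratio = 29398 / 3457.0 ≈ 8.50.

8.50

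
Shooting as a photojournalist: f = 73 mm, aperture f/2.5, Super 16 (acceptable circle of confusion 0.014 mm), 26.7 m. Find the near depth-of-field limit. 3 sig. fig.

22.7 m

Hyperfocal distance H = f²/(N·c) + f = 73²/(2.5 × 0.014) + 73 = 5329/0.035 + 73 ≈ 152330.1 mm ≈ 152.3 m.
Near limit Dn = s·(H − f)/(H + s − 2f) = 26700 × (152330.1 − 73) / (152330.1 + 26700 − 2 × 73) = 26700 × 152257.1 / 178884.1 ≈ 22726 mm ≈ 22.7 m.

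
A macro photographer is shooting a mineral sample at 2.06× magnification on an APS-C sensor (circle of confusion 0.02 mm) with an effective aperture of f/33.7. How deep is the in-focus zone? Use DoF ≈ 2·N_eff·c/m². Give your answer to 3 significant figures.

0.318 mm

At magnification m, DoF ≈ 2·N_eff·c/m² = 2 × 33.7 × 0.02 / 2.06² = 1.348 / 4.244 ≈ 0.318 mm.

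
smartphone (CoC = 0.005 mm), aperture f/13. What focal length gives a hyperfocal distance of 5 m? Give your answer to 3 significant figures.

18.0 mm

From H = f²/(N·c) + f, with f ≪ H: f ≈ √(H·N·c) = √(5000 × 13 × 0.005) = √325.00 ≈ 18.03 mm.
The +f correction barely moves this — solving exactly, f² + N·c·f − N·c·H = 0 ⇒ f = (−N·c + √((N·c)² + 4·N·c·H))/2 = (−0.065 + √1300.0)/2 ≈ 17.995 mm, so f ≈ 18.0 mm.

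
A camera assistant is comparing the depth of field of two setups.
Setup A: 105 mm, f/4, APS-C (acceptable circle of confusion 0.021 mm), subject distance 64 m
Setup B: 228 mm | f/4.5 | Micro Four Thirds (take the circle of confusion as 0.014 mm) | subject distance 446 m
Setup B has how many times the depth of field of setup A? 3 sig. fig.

8.33

Setup A: H = 105²/(4×0.021) + 105 ≈ 131355.0 mm; DoF = Df − Dn = 124712 − 43045 ≈ 81667 mm.
Setup B: H = 228²/(4.5×0.014) + 228 ≈ 825370.9 mm; DoF = Df − Dn = 970063 − 289566 ≈ 680497 mm.
Ratio = 680497 / 81667 ≈ 8.33.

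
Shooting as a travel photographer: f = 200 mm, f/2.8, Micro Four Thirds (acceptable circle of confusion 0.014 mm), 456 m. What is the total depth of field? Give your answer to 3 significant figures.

Hyperfocal distance H = f²/(N·c) + f = 200²/(2.8 × 0.014) + 200 = 40000/0.0392 + 200 ≈ 1020608.2 mm ≈ 1021 m.
Near limit Dn = s·(H − f)/(H + s − 2f) = 456000 × (1020608.2 − 200) / (1020608.2 + 456000 − 2 × 200) = 456000 × 1020408.2 / 1476208.2 ≈ 315204 mm.
Far limit Df = s·(H − f)/(H − s) = 456000 × (1020608.2 − 200) / (1020608.2 − 456000) = 456000 × 1020408.2 / 564608.2 ≈ 824122 mm.
Depth of field = Df − Dn = 824122 − 315204 ≈ 508918 mm ≈ 509 m.

509 m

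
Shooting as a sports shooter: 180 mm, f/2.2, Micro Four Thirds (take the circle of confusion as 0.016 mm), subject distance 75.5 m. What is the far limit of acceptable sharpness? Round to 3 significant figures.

Hyperfocal distance H = f²/(N·c) + f = 180²/(2.2 × 0.016) + 180 = 32400/0.0352 + 180 ≈ 920634.5 mm ≈ 920.6 m.
Far limit Df = s·(H − f)/(H − s) = 75500 × (920634.5 − 180) / (920634.5 − 75500) = 75500 × 920454.5 / 845134.5 ≈ 82229 mm ≈ 82.2 m.

82.2 m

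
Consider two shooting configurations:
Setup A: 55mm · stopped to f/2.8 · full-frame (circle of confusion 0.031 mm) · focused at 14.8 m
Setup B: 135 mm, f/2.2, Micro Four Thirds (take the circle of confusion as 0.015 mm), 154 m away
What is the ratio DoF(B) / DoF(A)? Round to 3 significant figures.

6.10

Setup A: H = 55²/(2.8×0.031) + 55 ≈ 34905.2 mm; DoF = Df − Dn = 25654 − 10400 ≈ 15254 mm.
Setup B: H = 135²/(2.2×0.015) + 135 ≈ 552407.7 mm; DoF = Df − Dn = 213475 − 120444 ≈ 93031 mm.
Ratio = 93031 / 15254 ≈ 6.10.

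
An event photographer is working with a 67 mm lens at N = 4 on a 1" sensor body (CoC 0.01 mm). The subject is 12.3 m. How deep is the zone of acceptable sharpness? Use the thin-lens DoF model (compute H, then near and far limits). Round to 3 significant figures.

2.71 m

Hyperfocal distance H = f²/(N·c) + f = 67²/(4 × 0.01) + 67 = 4489/0.04 + 67 ≈ 112292.0 mm ≈ 112.3 m.
Near limit Dn = s·(H − f)/(H + s − 2f) = 12300 × (112292.0 − 67) / (112292.0 + 12300 − 2 × 67) = 12300 × 112225.0 / 124458.0 ≈ 11091.0 mm.
Far limit Df = s·(H − f)/(H − s) = 12300 × (112292.0 − 67) / (112292.0 − 12300) = 12300 × 112225.0 / 99992.0 ≈ 13804.8 mm.
Depth of field = Df − Dn = 13804.8 − 11091.0 ≈ 2713.8 mm ≈ 2.71 m.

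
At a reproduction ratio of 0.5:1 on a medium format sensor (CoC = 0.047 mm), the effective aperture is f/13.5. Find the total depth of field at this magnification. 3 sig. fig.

At magnification m, DoF ≈ 2·N_eff·c/m² = 2 × 13.5 × 0.047 / 0.5² = 1.269 / 0.25 ≈ 5.08 mm.

5.08 mm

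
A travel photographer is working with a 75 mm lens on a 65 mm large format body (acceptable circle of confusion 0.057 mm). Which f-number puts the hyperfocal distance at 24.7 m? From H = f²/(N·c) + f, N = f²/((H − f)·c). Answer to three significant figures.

Rearrange H = f²/(N·c) + f for N: N = f² / ((H − f)·c).
N = 75² / ((24700 − 75) × 0.057) = 5625 / 1404 ≈ 4.01.

f/4.01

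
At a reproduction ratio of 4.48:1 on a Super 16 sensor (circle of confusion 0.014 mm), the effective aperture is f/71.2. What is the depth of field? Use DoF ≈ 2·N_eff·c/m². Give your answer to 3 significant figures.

0.0993 mm

At magnification m, DoF ≈ 2·N_eff·c/m² = 2 × 71.2 × 0.014 / 4.48² = 1.994 / 20.07 ≈ 0.0993 mm.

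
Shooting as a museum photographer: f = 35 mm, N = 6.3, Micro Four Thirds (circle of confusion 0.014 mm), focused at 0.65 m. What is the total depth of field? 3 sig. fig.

57.7 mm

Hyperfocal distance H = f²/(N·c) + f = 35²/(6.3 × 0.014) + 35 = 1225/0.0882 + 35 ≈ 13923.9 mm ≈ 13.92 m.
Near limit Dn = s·(H − f)/(H + s − 2f) = 650 × (13923.9 − 35) / (13923.9 + 650 − 2 × 35) = 650 × 13888.9 / 14503.9 ≈ 622.438 mm.
Far limit Df = s·(H − f)/(H − s) = 650 × (13923.9 − 35) / (13923.9 − 650) = 650 × 13888.9 / 13273.9 ≈ 680.116 mm.
Depth of field = Df − Dn = 680.116 − 622.438 ≈ 57.678 mm.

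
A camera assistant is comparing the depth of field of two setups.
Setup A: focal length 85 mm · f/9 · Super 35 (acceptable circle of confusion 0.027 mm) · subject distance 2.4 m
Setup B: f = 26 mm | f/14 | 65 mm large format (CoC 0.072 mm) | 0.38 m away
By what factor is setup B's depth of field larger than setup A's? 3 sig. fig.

Setup A: H = 85²/(9×0.027) + 85 ≈ 29817.5 mm; DoF = Df − Dn = 2602.64 − 2226.63 ≈ 376.01 mm.
Setup B: H = 26²/(14×0.072) + 26 ≈ 696.6 mm; DoF = Df − Dn = 804.84 − 248.71 ≈ 556.13 mm.
Ratio = 556.13 / 376.01 ≈ 1.48.

1.48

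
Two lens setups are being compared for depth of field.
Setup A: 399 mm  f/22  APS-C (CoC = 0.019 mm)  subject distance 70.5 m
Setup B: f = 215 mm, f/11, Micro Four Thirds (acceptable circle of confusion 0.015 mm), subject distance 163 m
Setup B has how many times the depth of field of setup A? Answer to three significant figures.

10.6

Setup A: H = 399²/(22×0.019) + 399 ≈ 381262.6 mm; DoF = Df − Dn = 86403 − 59541 ≈ 26862 mm.
Setup B: H = 215²/(11×0.015) + 215 ≈ 280366.5 mm; DoF = Df − Dn = 389078 − 103095 ≈ 285983 mm.
Ratio = 285983 / 26862 ≈ 10.6.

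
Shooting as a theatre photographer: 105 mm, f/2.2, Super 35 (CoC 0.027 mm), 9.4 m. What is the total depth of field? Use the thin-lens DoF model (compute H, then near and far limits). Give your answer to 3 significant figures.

0.944 m

Hyperfocal distance H = f²/(N·c) + f = 105²/(2.2 × 0.027) + 105 = 11025/0.0594 + 105 ≈ 185711.1 mm ≈ 185.7 m.
Near limit Dn = s·(H − f)/(H + s − 2f) = 9400 × (185711.1 − 105) / (185711.1 + 9400 − 2 × 105) = 9400 × 185606.1 / 194901.1 ≈ 8951.71 mm.
Far limit Df = s·(H − f)/(H − s) = 9400 × (185711.1 − 105) / (185711.1 − 9400) = 9400 × 185606.1 / 176311.1 ≈ 9895.56 mm.
Depth of field = Df − Dn = 9895.56 − 8951.71 ≈ 943.85 mm ≈ 0.944 m.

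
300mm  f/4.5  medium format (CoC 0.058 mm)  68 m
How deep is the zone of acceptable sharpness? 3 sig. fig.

Hyperfocal distance H = f²/(N·c) + f = 300²/(4.5 × 0.058) + 300 = 90000/0.261 + 300 ≈ 345127.6 mm ≈ 345.1 m.
Near limit Dn = s·(H − f)/(H + s − 2f) = 68000 × (345127.6 − 300) / (345127.6 + 68000 − 2 × 300) = 68000 × 344827.6 / 412527.6 ≈ 56841 mm.
Far limit Df = s·(H − f)/(H − s) = 68000 × (345127.6 − 300) / (345127.6 − 68000) = 68000 × 344827.6 / 277127.6 ≈ 84612 mm.
Depth of field = Df − Dn = 84612 − 56841 ≈ 27771 mm ≈ 27.8 m.

27.8 m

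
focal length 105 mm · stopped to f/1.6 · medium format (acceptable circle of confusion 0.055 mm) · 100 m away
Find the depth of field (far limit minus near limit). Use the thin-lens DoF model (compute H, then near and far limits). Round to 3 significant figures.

438 m

Hyperfocal distance H = f²/(N·c) + f = 105²/(1.6 × 0.055) + 105 = 11025/0.088 + 105 ≈ 125389.1 mm ≈ 125.4 m.
Near limit Dn = s·(H − f)/(H + s − 2f) = 100000 × (125389.1 − 105) / (125389.1 + 100000 − 2 × 105) = 100000 × 125284.1 / 225179.1 ≈ 55638 mm.
Far limit Df = s·(H − f)/(H − s) = 100000 × (125389.1 − 105) / (125389.1 − 100000) = 100000 × 125284.1 / 25389.1 ≈ 493456 mm.
Depth of field = Df − Dn = 493456 − 55638 ≈ 437818 mm ≈ 438 m.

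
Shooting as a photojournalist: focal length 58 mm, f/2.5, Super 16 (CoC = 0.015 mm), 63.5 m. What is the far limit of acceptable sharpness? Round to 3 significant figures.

217 m

Hyperfocal distance H = f²/(N·c) + f = 58²/(2.5 × 0.015) + 58 = 3364/0.0375 + 58 ≈ 89764.7 mm ≈ 89.76 m.
Far limit Df = s·(H − f)/(H − s) = 63500 × (89764.7 − 58) / (89764.7 − 63500) = 63500 × 89706.7 / 26264.7 ≈ 216884 mm ≈ 217 m.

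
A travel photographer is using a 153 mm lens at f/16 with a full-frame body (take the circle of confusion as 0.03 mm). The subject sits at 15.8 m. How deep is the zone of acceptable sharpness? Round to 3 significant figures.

11.3 m

Hyperfocal distance H = f²/(N·c) + f = 153²/(16 × 0.03) + 153 = 23409/0.48 + 153 ≈ 48921.8 mm ≈ 48.92 m.
Near limit Dn = s·(H − f)/(H + s − 2f) = 15800 × (48921.8 − 153) / (48921.8 + 15800 − 2 × 153) = 15800 × 48768.8 / 64415.8 ≈ 11962 mm.
Far limit Df = s·(H − f)/(H − s) = 15800 × (48921.8 − 153) / (48921.8 − 15800) = 15800 × 48768.8 / 33121.8 ≈ 23264 mm.
Depth of field = Df − Dn = 23264 − 11962 ≈ 11302 mm ≈ 11.3 m.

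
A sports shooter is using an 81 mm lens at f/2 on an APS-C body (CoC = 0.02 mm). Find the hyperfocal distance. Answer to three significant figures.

Hyperfocal distance H = f²/(N·c) + f = 81²/(2 × 0.02) + 81 = 6561/0.04 + 81 ≈ 164106.0 mm ≈ 164 m.

164 m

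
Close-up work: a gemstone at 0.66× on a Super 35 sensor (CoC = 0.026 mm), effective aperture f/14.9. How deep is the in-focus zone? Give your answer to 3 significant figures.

1.78 mm

At magnification m, DoF ≈ 2·N_eff·c/m² = 2 × 14.9 × 0.026 / 0.66² = 0.7748 / 0.4356 ≈ 1.78 mm.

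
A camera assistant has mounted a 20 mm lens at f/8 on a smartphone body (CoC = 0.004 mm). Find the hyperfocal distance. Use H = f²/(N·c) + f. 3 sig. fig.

12.5 m

Hyperfocal distance H = f²/(N·c) + f = 20²/(8 × 0.004) + 20 = 400/0.032 + 20 ≈ 12520.0 mm ≈ 12.5 m.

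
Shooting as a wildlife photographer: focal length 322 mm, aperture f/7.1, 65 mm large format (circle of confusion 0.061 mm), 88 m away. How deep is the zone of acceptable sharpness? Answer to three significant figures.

74.4 m

Hyperfocal distance H = f²/(N·c) + f = 322²/(7.1 × 0.061) + 322 = 103684/0.4331 + 322 ≈ 239721.7 mm ≈ 239.7 m.
Near limit Dn = s·(H − f)/(H + s − 2f) = 88000 × (239721.7 − 322) / (239721.7 + 88000 − 2 × 322) = 88000 × 239399.7 / 327077.7 ≈ 64410 mm.
Far limit Df = s·(H − f)/(H − s) = 88000 × (239721.7 − 322) / (239721.7 − 88000) = 88000 × 239399.7 / 151721.7 ≈ 138854 mm.
Depth of field = Df − Dn = 138854 − 64410 ≈ 74444 mm ≈ 74.4 m.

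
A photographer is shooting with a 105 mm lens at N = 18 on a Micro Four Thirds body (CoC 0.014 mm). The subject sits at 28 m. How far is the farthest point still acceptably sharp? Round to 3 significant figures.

Hyperfocal distance H = f²/(N·c) + f = 105²/(18 × 0.014) + 105 = 11025/0.252 + 105 ≈ 43855.0 mm ≈ 43.85 m.
Far limit Df = s·(H − f)/(H − s) = 28000 × (43855.0 − 105) / (43855.0 − 28000) = 28000 × 43750.0 / 15855.0 ≈ 77263 mm ≈ 77.3 m.

77.3 m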